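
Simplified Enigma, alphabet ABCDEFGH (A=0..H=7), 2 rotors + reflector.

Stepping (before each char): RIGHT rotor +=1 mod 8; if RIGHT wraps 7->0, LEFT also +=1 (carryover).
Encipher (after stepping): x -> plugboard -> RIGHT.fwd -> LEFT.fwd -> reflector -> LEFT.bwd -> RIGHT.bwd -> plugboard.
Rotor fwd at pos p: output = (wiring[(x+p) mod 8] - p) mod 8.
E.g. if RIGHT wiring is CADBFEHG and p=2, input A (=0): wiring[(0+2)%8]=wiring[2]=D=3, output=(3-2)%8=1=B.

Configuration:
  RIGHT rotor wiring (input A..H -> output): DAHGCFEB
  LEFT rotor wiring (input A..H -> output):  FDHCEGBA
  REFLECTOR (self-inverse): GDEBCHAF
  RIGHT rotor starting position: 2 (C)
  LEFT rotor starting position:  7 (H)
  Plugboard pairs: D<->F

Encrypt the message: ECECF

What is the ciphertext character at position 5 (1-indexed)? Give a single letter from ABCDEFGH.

Char 1 ('E'): step: R->3, L=7; E->plug->E->R->G->L->H->refl->F->L'->F->R'->G->plug->G
Char 2 ('C'): step: R->4, L=7; C->plug->C->R->A->L->B->refl->D->L'->E->R'->F->plug->D
Char 3 ('E'): step: R->5, L=7; E->plug->E->R->D->L->A->refl->G->L'->B->R'->G->plug->G
Char 4 ('C'): step: R->6, L=7; C->plug->C->R->F->L->F->refl->H->L'->G->R'->A->plug->A
Char 5 ('F'): step: R->7, L=7; F->plug->D->R->A->L->B->refl->D->L'->E->R'->B->plug->B

B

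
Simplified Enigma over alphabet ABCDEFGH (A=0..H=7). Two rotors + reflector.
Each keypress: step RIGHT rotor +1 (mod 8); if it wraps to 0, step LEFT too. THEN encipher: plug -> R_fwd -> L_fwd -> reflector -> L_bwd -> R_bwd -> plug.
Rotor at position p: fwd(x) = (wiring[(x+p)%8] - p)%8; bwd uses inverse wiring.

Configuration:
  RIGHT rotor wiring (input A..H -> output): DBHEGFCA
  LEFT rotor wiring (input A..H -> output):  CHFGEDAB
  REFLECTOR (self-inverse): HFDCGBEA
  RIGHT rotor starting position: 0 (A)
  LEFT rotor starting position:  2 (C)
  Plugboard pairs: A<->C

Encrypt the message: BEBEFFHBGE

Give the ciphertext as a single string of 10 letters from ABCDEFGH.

Answer: DBDGCAFCCH

Derivation:
Char 1 ('B'): step: R->1, L=2; B->plug->B->R->G->L->A->refl->H->L'->F->R'->D->plug->D
Char 2 ('E'): step: R->2, L=2; E->plug->E->R->A->L->D->refl->C->L'->C->R'->B->plug->B
Char 3 ('B'): step: R->3, L=2; B->plug->B->R->D->L->B->refl->F->L'->H->R'->D->plug->D
Char 4 ('E'): step: R->4, L=2; E->plug->E->R->H->L->F->refl->B->L'->D->R'->G->plug->G
Char 5 ('F'): step: R->5, L=2; F->plug->F->R->C->L->C->refl->D->L'->A->R'->A->plug->C
Char 6 ('F'): step: R->6, L=2; F->plug->F->R->G->L->A->refl->H->L'->F->R'->C->plug->A
Char 7 ('H'): step: R->7, L=2; H->plug->H->R->D->L->B->refl->F->L'->H->R'->F->plug->F
Char 8 ('B'): step: R->0, L->3 (L advanced); B->plug->B->R->B->L->B->refl->F->L'->D->R'->A->plug->C
Char 9 ('G'): step: R->1, L=3; G->plug->G->R->H->L->C->refl->D->L'->A->R'->A->plug->C
Char 10 ('E'): step: R->2, L=3; E->plug->E->R->A->L->D->refl->C->L'->H->R'->H->plug->H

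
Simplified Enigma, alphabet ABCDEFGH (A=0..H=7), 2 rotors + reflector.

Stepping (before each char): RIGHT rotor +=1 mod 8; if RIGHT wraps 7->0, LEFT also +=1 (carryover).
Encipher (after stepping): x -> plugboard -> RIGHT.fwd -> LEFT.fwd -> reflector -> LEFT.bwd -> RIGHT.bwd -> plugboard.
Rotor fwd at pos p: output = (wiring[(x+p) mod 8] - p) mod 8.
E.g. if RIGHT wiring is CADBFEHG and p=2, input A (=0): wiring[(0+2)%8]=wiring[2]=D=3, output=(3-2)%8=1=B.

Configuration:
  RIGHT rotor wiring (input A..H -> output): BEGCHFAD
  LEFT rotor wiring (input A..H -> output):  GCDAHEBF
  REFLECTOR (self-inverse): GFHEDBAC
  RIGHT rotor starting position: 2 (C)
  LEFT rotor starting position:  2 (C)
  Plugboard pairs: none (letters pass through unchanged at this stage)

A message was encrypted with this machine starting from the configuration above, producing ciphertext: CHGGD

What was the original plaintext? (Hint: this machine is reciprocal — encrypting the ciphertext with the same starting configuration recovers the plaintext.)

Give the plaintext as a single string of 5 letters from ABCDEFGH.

Answer: EECHH

Derivation:
Char 1 ('C'): step: R->3, L=2; C->plug->C->R->C->L->F->refl->B->L'->A->R'->E->plug->E
Char 2 ('H'): step: R->4, L=2; H->plug->H->R->G->L->E->refl->D->L'->F->R'->E->plug->E
Char 3 ('G'): step: R->5, L=2; G->plug->G->R->F->L->D->refl->E->L'->G->R'->C->plug->C
Char 4 ('G'): step: R->6, L=2; G->plug->G->R->B->L->G->refl->A->L'->H->R'->H->plug->H
Char 5 ('D'): step: R->7, L=2; D->plug->D->R->H->L->A->refl->G->L'->B->R'->H->plug->H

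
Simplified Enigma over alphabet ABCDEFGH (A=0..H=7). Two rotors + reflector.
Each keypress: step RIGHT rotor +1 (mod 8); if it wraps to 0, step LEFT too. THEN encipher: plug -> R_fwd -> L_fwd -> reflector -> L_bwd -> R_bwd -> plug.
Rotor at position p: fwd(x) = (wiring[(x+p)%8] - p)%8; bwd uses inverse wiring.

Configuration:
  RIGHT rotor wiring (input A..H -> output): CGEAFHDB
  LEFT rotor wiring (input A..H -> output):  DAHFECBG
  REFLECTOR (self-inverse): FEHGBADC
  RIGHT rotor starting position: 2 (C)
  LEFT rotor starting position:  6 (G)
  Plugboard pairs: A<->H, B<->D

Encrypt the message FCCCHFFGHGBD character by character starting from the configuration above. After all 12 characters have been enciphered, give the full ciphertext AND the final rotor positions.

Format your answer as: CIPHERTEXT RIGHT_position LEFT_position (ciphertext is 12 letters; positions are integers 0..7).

Answer: CAFGEBAFGCGH 6 7

Derivation:
Char 1 ('F'): step: R->3, L=6; F->plug->F->R->H->L->E->refl->B->L'->E->R'->C->plug->C
Char 2 ('C'): step: R->4, L=6; C->plug->C->R->H->L->E->refl->B->L'->E->R'->H->plug->A
Char 3 ('C'): step: R->5, L=6; C->plug->C->R->E->L->B->refl->E->L'->H->R'->F->plug->F
Char 4 ('C'): step: R->6, L=6; C->plug->C->R->E->L->B->refl->E->L'->H->R'->G->plug->G
Char 5 ('H'): step: R->7, L=6; H->plug->A->R->C->L->F->refl->A->L'->B->R'->E->plug->E
Char 6 ('F'): step: R->0, L->7 (L advanced); F->plug->F->R->H->L->C->refl->H->L'->A->R'->D->plug->B
Char 7 ('F'): step: R->1, L=7; F->plug->F->R->C->L->B->refl->E->L'->B->R'->H->plug->A
Char 8 ('G'): step: R->2, L=7; G->plug->G->R->A->L->H->refl->C->L'->H->R'->F->plug->F
Char 9 ('H'): step: R->3, L=7; H->plug->A->R->F->L->F->refl->A->L'->D->R'->G->plug->G
Char 10 ('G'): step: R->4, L=7; G->plug->G->R->A->L->H->refl->C->L'->H->R'->C->plug->C
Char 11 ('B'): step: R->5, L=7; B->plug->D->R->F->L->F->refl->A->L'->D->R'->G->plug->G
Char 12 ('D'): step: R->6, L=7; D->plug->B->R->D->L->A->refl->F->L'->F->R'->A->plug->H
Final: ciphertext=CAFGEBAFGCGH, RIGHT=6, LEFT=7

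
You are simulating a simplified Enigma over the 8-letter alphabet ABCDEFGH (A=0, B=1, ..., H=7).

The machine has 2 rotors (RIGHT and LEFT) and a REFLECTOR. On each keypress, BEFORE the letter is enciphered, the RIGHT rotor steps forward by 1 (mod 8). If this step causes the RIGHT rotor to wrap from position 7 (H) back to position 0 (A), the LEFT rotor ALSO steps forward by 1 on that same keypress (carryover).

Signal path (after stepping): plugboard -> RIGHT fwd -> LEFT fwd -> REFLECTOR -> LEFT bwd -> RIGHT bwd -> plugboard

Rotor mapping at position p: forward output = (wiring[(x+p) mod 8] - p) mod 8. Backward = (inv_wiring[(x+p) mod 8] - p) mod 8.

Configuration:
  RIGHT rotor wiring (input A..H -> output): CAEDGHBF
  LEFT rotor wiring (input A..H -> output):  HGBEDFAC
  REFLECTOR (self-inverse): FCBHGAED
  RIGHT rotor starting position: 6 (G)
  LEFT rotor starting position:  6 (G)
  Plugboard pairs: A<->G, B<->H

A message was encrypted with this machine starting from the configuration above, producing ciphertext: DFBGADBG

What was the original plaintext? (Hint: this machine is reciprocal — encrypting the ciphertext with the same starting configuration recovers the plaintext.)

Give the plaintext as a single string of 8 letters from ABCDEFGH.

Answer: CDAADFHH

Derivation:
Char 1 ('D'): step: R->7, L=6; D->plug->D->R->F->L->G->refl->E->L'->B->R'->C->plug->C
Char 2 ('F'): step: R->0, L->7 (L advanced); F->plug->F->R->H->L->B->refl->C->L'->D->R'->D->plug->D
Char 3 ('B'): step: R->1, L=7; B->plug->H->R->B->L->A->refl->F->L'->E->R'->G->plug->A
Char 4 ('G'): step: R->2, L=7; G->plug->A->R->C->L->H->refl->D->L'->A->R'->G->plug->A
Char 5 ('A'): step: R->3, L=7; A->plug->G->R->F->L->E->refl->G->L'->G->R'->D->plug->D
Char 6 ('D'): step: R->4, L=7; D->plug->D->R->B->L->A->refl->F->L'->E->R'->F->plug->F
Char 7 ('B'): step: R->5, L=7; B->plug->H->R->B->L->A->refl->F->L'->E->R'->B->plug->H
Char 8 ('G'): step: R->6, L=7; G->plug->A->R->D->L->C->refl->B->L'->H->R'->B->plug->H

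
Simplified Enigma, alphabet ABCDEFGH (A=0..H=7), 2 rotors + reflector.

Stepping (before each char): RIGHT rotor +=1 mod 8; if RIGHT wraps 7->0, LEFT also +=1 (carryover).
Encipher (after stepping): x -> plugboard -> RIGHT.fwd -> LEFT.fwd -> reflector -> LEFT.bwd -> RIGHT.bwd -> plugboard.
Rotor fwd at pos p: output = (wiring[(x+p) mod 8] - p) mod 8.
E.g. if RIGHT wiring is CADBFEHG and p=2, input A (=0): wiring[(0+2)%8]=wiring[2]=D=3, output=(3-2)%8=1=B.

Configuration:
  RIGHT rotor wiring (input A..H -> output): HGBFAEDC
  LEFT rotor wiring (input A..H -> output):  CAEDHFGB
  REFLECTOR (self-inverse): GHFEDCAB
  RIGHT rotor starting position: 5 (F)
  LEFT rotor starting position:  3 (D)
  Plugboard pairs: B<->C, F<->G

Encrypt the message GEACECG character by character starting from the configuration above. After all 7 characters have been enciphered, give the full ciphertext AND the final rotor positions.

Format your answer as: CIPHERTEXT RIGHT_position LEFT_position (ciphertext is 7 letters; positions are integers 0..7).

Char 1 ('G'): step: R->6, L=3; G->plug->F->R->H->L->B->refl->H->L'->F->R'->A->plug->A
Char 2 ('E'): step: R->7, L=3; E->plug->E->R->G->L->F->refl->C->L'->C->R'->D->plug->D
Char 3 ('A'): step: R->0, L->4 (L advanced); A->plug->A->R->H->L->H->refl->B->L'->B->R'->C->plug->B
Char 4 ('C'): step: R->1, L=4; C->plug->B->R->A->L->D->refl->E->L'->F->R'->A->plug->A
Char 5 ('E'): step: R->2, L=4; E->plug->E->R->B->L->B->refl->H->L'->H->R'->A->plug->A
Char 6 ('C'): step: R->3, L=4; C->plug->B->R->F->L->E->refl->D->L'->A->R'->D->plug->D
Char 7 ('G'): step: R->4, L=4; G->plug->F->R->C->L->C->refl->F->L'->D->R'->E->plug->E
Final: ciphertext=ADBAADE, RIGHT=4, LEFT=4

Answer: ADBAADE 4 4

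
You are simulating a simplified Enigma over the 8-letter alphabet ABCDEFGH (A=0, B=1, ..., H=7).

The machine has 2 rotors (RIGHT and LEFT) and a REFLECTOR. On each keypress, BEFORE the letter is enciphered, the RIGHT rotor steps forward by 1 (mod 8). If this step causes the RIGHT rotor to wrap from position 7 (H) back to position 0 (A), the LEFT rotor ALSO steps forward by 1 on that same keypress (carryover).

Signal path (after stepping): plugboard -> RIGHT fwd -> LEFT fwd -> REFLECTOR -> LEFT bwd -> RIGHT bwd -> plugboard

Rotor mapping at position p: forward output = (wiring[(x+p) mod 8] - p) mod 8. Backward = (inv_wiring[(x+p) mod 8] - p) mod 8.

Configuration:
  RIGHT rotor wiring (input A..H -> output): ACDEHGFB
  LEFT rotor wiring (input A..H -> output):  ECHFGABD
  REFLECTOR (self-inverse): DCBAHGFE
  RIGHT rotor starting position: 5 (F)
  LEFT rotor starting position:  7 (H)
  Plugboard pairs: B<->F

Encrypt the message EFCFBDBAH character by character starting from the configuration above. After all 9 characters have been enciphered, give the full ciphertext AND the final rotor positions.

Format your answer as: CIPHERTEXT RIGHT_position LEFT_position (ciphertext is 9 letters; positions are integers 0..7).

Char 1 ('E'): step: R->6, L=7; E->plug->E->R->F->L->H->refl->E->L'->A->R'->H->plug->H
Char 2 ('F'): step: R->7, L=7; F->plug->B->R->B->L->F->refl->G->L'->E->R'->D->plug->D
Char 3 ('C'): step: R->0, L->0 (L advanced); C->plug->C->R->D->L->F->refl->G->L'->E->R'->D->plug->D
Char 4 ('F'): step: R->1, L=0; F->plug->B->R->C->L->H->refl->E->L'->A->R'->G->plug->G
Char 5 ('B'): step: R->2, L=0; B->plug->F->R->H->L->D->refl->A->L'->F->R'->C->plug->C
Char 6 ('D'): step: R->3, L=0; D->plug->D->R->C->L->H->refl->E->L'->A->R'->H->plug->H
Char 7 ('B'): step: R->4, L=0; B->plug->F->R->G->L->B->refl->C->L'->B->R'->C->plug->C
Char 8 ('A'): step: R->5, L=0; A->plug->A->R->B->L->C->refl->B->L'->G->R'->F->plug->B
Char 9 ('H'): step: R->6, L=0; H->plug->H->R->A->L->E->refl->H->L'->C->R'->C->plug->C
Final: ciphertext=HDDGCHCBC, RIGHT=6, LEFT=0

Answer: HDDGCHCBC 6 0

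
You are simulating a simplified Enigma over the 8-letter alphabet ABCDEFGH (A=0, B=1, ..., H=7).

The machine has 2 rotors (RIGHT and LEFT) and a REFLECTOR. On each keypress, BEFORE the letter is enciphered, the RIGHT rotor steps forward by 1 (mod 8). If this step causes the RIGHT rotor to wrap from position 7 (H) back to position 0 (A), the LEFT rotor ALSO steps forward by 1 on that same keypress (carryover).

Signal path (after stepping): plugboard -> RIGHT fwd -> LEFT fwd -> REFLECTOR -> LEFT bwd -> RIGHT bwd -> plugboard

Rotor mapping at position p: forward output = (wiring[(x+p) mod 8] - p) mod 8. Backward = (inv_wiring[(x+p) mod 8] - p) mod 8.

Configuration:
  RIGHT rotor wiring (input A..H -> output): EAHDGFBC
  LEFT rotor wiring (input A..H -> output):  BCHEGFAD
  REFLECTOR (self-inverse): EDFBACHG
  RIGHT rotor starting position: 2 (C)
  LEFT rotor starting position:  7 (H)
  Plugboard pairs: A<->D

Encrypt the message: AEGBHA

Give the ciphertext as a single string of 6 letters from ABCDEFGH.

Answer: GGCEFE

Derivation:
Char 1 ('A'): step: R->3, L=7; A->plug->D->R->G->L->G->refl->H->L'->F->R'->G->plug->G
Char 2 ('E'): step: R->4, L=7; E->plug->E->R->A->L->E->refl->A->L'->D->R'->G->plug->G
Char 3 ('G'): step: R->5, L=7; G->plug->G->R->G->L->G->refl->H->L'->F->R'->C->plug->C
Char 4 ('B'): step: R->6, L=7; B->plug->B->R->E->L->F->refl->C->L'->B->R'->E->plug->E
Char 5 ('H'): step: R->7, L=7; H->plug->H->R->C->L->D->refl->B->L'->H->R'->F->plug->F
Char 6 ('A'): step: R->0, L->0 (L advanced); A->plug->D->R->D->L->E->refl->A->L'->G->R'->E->plug->E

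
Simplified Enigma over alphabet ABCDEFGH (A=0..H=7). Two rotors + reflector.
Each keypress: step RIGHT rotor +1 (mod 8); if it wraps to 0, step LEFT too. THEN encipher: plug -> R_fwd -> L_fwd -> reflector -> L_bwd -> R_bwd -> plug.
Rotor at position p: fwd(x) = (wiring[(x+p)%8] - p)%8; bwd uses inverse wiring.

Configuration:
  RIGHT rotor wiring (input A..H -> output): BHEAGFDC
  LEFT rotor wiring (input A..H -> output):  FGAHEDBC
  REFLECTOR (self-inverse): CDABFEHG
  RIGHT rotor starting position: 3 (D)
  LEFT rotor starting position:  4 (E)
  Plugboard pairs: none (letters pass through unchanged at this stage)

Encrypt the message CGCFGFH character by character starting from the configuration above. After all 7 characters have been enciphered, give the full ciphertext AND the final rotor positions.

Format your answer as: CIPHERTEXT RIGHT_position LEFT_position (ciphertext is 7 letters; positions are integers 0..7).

Char 1 ('C'): step: R->4, L=4; C->plug->C->R->H->L->D->refl->B->L'->E->R'->H->plug->H
Char 2 ('G'): step: R->5, L=4; G->plug->G->R->D->L->G->refl->H->L'->B->R'->H->plug->H
Char 3 ('C'): step: R->6, L=4; C->plug->C->R->D->L->G->refl->H->L'->B->R'->D->plug->D
Char 4 ('F'): step: R->7, L=4; F->plug->F->R->H->L->D->refl->B->L'->E->R'->H->plug->H
Char 5 ('G'): step: R->0, L->5 (L advanced); G->plug->G->R->D->L->A->refl->C->L'->G->R'->E->plug->E
Char 6 ('F'): step: R->1, L=5; F->plug->F->R->C->L->F->refl->E->L'->B->R'->G->plug->G
Char 7 ('H'): step: R->2, L=5; H->plug->H->R->F->L->D->refl->B->L'->E->R'->C->plug->C
Final: ciphertext=HHDHEGC, RIGHT=2, LEFT=5

Answer: HHDHEGC 2 5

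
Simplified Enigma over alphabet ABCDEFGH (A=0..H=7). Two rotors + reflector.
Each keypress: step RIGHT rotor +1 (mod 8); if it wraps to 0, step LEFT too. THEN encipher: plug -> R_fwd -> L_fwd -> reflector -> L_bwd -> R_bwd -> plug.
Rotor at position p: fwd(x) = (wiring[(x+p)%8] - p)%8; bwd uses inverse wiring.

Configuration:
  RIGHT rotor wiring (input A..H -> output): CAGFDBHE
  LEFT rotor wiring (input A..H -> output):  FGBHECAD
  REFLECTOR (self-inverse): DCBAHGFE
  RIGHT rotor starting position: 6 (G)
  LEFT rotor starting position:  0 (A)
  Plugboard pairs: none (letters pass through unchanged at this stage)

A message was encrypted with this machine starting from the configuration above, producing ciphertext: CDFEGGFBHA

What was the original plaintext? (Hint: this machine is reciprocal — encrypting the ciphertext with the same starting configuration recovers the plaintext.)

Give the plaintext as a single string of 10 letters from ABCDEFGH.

Char 1 ('C'): step: R->7, L=0; C->plug->C->R->B->L->G->refl->F->L'->A->R'->H->plug->H
Char 2 ('D'): step: R->0, L->1 (L advanced); D->plug->D->R->F->L->H->refl->E->L'->H->R'->G->plug->G
Char 3 ('F'): step: R->1, L=1; F->plug->F->R->G->L->C->refl->B->L'->E->R'->C->plug->C
Char 4 ('E'): step: R->2, L=1; E->plug->E->R->F->L->H->refl->E->L'->H->R'->D->plug->D
Char 5 ('G'): step: R->3, L=1; G->plug->G->R->F->L->H->refl->E->L'->H->R'->F->plug->F
Char 6 ('G'): step: R->4, L=1; G->plug->G->R->C->L->G->refl->F->L'->A->R'->D->plug->D
Char 7 ('F'): step: R->5, L=1; F->plug->F->R->B->L->A->refl->D->L'->D->R'->E->plug->E
Char 8 ('B'): step: R->6, L=1; B->plug->B->R->G->L->C->refl->B->L'->E->R'->C->plug->C
Char 9 ('H'): step: R->7, L=1; H->plug->H->R->A->L->F->refl->G->L'->C->R'->G->plug->G
Char 10 ('A'): step: R->0, L->2 (L advanced); A->plug->A->R->C->L->C->refl->B->L'->F->R'->D->plug->D

Answer: HGCDFDECGD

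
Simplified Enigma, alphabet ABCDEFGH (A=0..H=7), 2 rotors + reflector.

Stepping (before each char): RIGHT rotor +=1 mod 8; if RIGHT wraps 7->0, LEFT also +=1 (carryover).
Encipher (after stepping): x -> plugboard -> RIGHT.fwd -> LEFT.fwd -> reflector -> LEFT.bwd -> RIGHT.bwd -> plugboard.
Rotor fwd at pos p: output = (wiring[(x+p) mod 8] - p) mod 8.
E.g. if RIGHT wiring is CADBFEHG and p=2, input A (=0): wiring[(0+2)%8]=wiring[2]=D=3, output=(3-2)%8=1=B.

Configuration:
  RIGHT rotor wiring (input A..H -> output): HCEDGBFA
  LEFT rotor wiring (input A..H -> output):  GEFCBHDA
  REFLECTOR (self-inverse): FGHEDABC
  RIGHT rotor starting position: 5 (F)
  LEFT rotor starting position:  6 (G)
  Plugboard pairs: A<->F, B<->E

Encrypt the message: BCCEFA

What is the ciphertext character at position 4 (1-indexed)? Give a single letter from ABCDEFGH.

Char 1 ('B'): step: R->6, L=6; B->plug->E->R->G->L->D->refl->E->L'->F->R'->F->plug->A
Char 2 ('C'): step: R->7, L=6; C->plug->C->R->D->L->G->refl->B->L'->H->R'->F->plug->A
Char 3 ('C'): step: R->0, L->7 (L advanced); C->plug->C->R->E->L->D->refl->E->L'->H->R'->A->plug->F
Char 4 ('E'): step: R->1, L=7; E->plug->B->R->D->L->G->refl->B->L'->A->R'->E->plug->B

B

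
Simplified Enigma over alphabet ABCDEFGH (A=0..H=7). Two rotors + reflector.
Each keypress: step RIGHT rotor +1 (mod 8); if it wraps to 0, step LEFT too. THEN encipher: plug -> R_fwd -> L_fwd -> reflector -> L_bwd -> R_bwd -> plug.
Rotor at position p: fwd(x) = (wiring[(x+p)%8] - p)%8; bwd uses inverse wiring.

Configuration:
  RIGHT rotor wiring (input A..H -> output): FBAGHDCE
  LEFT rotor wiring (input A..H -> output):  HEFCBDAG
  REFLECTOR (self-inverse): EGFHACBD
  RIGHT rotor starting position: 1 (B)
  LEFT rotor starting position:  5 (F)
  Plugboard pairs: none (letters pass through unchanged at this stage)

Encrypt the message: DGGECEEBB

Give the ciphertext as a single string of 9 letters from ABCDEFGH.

Char 1 ('D'): step: R->2, L=5; D->plug->D->R->B->L->D->refl->H->L'->E->R'->B->plug->B
Char 2 ('G'): step: R->3, L=5; G->plug->G->R->G->L->F->refl->C->L'->D->R'->A->plug->A
Char 3 ('G'): step: R->4, L=5; G->plug->G->R->E->L->H->refl->D->L'->B->R'->E->plug->E
Char 4 ('E'): step: R->5, L=5; E->plug->E->R->E->L->H->refl->D->L'->B->R'->G->plug->G
Char 5 ('C'): step: R->6, L=5; C->plug->C->R->H->L->E->refl->A->L'->F->R'->H->plug->H
Char 6 ('E'): step: R->7, L=5; E->plug->E->R->H->L->E->refl->A->L'->F->R'->A->plug->A
Char 7 ('E'): step: R->0, L->6 (L advanced); E->plug->E->R->H->L->F->refl->C->L'->A->R'->C->plug->C
Char 8 ('B'): step: R->1, L=6; B->plug->B->R->H->L->F->refl->C->L'->A->R'->A->plug->A
Char 9 ('B'): step: R->2, L=6; B->plug->B->R->E->L->H->refl->D->L'->G->R'->A->plug->A

Answer: BAEGHACAA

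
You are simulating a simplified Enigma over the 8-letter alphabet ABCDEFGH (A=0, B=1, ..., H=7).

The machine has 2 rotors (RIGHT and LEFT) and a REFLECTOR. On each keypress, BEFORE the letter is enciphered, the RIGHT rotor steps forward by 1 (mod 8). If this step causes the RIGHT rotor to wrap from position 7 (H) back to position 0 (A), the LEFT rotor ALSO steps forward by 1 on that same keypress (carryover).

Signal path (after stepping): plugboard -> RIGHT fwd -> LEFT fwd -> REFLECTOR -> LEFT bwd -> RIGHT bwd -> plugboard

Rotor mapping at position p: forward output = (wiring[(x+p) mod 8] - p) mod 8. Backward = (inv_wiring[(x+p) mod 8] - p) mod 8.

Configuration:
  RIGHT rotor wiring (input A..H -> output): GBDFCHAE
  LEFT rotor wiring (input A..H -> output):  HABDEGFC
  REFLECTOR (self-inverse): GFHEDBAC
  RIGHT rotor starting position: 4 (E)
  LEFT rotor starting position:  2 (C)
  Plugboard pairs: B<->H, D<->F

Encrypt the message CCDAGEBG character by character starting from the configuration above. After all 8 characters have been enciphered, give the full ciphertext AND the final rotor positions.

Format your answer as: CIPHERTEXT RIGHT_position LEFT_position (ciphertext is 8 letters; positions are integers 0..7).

Answer: BAFHCAHF 4 3

Derivation:
Char 1 ('C'): step: R->5, L=2; C->plug->C->R->H->L->G->refl->A->L'->F->R'->H->plug->B
Char 2 ('C'): step: R->6, L=2; C->plug->C->R->A->L->H->refl->C->L'->C->R'->A->plug->A
Char 3 ('D'): step: R->7, L=2; D->plug->F->R->D->L->E->refl->D->L'->E->R'->D->plug->F
Char 4 ('A'): step: R->0, L->3 (L advanced); A->plug->A->R->G->L->F->refl->B->L'->B->R'->B->plug->H
Char 5 ('G'): step: R->1, L=3; G->plug->G->R->D->L->C->refl->H->L'->E->R'->C->plug->C
Char 6 ('E'): step: R->2, L=3; E->plug->E->R->G->L->F->refl->B->L'->B->R'->A->plug->A
Char 7 ('B'): step: R->3, L=3; B->plug->H->R->A->L->A->refl->G->L'->H->R'->B->plug->H
Char 8 ('G'): step: R->4, L=3; G->plug->G->R->H->L->G->refl->A->L'->A->R'->D->plug->F
Final: ciphertext=BAFHCAHF, RIGHT=4, LEFT=3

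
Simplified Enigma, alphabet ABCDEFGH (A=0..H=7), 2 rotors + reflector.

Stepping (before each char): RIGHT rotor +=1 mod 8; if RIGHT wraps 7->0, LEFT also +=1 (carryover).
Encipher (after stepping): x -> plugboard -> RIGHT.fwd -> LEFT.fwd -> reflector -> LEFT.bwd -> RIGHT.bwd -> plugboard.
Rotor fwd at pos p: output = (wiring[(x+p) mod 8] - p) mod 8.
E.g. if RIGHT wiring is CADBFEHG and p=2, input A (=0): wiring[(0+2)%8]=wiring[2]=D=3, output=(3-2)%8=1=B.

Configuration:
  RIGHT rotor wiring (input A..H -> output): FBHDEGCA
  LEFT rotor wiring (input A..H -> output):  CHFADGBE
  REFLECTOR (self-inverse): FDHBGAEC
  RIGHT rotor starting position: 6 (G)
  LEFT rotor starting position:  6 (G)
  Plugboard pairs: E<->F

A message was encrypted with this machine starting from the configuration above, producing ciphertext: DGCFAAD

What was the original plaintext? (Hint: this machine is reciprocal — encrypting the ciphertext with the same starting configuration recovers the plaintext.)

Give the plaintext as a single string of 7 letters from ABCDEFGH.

Answer: HHACEBE

Derivation:
Char 1 ('D'): step: R->7, L=6; D->plug->D->R->A->L->D->refl->B->L'->D->R'->H->plug->H
Char 2 ('G'): step: R->0, L->7 (L advanced); G->plug->G->R->C->L->A->refl->F->L'->A->R'->H->plug->H
Char 3 ('C'): step: R->1, L=7; C->plug->C->R->C->L->A->refl->F->L'->A->R'->A->plug->A
Char 4 ('F'): step: R->2, L=7; F->plug->E->R->A->L->F->refl->A->L'->C->R'->C->plug->C
Char 5 ('A'): step: R->3, L=7; A->plug->A->R->A->L->F->refl->A->L'->C->R'->F->plug->E
Char 6 ('A'): step: R->4, L=7; A->plug->A->R->A->L->F->refl->A->L'->C->R'->B->plug->B
Char 7 ('D'): step: R->5, L=7; D->plug->D->R->A->L->F->refl->A->L'->C->R'->F->plug->E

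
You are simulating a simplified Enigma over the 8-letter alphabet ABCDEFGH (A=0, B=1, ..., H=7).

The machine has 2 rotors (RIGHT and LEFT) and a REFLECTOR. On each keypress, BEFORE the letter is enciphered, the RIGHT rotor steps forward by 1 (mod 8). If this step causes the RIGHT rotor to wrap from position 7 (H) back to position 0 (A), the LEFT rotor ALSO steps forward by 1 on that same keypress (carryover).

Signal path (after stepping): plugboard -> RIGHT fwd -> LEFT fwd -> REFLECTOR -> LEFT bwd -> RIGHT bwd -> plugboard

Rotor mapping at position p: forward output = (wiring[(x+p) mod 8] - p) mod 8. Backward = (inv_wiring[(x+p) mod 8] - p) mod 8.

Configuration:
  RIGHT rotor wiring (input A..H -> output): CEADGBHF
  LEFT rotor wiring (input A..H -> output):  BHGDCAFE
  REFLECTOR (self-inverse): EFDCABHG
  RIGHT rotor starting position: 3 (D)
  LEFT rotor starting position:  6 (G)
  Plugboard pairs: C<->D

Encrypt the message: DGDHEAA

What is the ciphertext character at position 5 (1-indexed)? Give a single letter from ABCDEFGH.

Char 1 ('D'): step: R->4, L=6; D->plug->C->R->D->L->B->refl->F->L'->F->R'->B->plug->B
Char 2 ('G'): step: R->5, L=6; G->plug->G->R->G->L->E->refl->A->L'->E->R'->A->plug->A
Char 3 ('D'): step: R->6, L=6; D->plug->C->R->E->L->A->refl->E->L'->G->R'->D->plug->C
Char 4 ('H'): step: R->7, L=6; H->plug->H->R->A->L->H->refl->G->L'->B->R'->D->plug->C
Char 5 ('E'): step: R->0, L->7 (L advanced); E->plug->E->R->G->L->B->refl->F->L'->A->R'->C->plug->D

D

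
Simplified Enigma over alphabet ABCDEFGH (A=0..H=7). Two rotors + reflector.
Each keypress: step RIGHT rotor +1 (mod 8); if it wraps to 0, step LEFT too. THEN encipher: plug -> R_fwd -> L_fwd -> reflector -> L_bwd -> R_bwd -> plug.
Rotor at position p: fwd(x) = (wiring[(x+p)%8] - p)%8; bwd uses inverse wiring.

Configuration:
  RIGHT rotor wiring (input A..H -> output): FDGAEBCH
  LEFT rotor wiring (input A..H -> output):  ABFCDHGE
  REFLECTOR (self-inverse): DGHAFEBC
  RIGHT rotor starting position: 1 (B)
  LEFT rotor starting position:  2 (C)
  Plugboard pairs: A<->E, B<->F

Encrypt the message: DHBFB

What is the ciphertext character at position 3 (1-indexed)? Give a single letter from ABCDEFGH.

Char 1 ('D'): step: R->2, L=2; D->plug->D->R->H->L->H->refl->C->L'->F->R'->F->plug->B
Char 2 ('H'): step: R->3, L=2; H->plug->H->R->D->L->F->refl->E->L'->E->R'->E->plug->A
Char 3 ('B'): step: R->4, L=2; B->plug->F->R->H->L->H->refl->C->L'->F->R'->B->plug->F

F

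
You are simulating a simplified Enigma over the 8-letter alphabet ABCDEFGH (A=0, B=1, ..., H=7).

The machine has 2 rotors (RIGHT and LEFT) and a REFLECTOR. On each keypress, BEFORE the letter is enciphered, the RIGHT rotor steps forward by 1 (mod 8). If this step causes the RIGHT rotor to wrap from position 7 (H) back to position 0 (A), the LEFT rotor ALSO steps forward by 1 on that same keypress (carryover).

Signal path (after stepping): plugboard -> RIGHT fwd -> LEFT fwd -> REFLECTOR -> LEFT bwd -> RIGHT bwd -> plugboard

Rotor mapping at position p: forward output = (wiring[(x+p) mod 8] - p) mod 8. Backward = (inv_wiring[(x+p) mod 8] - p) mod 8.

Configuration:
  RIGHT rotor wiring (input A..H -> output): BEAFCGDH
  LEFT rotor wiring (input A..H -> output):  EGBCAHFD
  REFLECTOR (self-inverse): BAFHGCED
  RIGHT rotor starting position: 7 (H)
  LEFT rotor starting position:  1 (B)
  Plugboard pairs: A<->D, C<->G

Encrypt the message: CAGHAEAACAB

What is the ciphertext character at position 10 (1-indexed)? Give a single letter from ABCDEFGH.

Char 1 ('C'): step: R->0, L->2 (L advanced); C->plug->G->R->D->L->F->refl->C->L'->G->R'->F->plug->F
Char 2 ('A'): step: R->1, L=2; A->plug->D->R->B->L->A->refl->B->L'->F->R'->E->plug->E
Char 3 ('G'): step: R->2, L=2; G->plug->C->R->A->L->H->refl->D->L'->E->R'->D->plug->A
Char 4 ('H'): step: R->3, L=2; H->plug->H->R->F->L->B->refl->A->L'->B->R'->G->plug->C
Char 5 ('A'): step: R->4, L=2; A->plug->D->R->D->L->F->refl->C->L'->G->R'->A->plug->D
Char 6 ('E'): step: R->5, L=2; E->plug->E->R->H->L->E->refl->G->L'->C->R'->C->plug->G
Char 7 ('A'): step: R->6, L=2; A->plug->D->R->G->L->C->refl->F->L'->D->R'->C->plug->G
Char 8 ('A'): step: R->7, L=2; A->plug->D->R->B->L->A->refl->B->L'->F->R'->C->plug->G
Char 9 ('C'): step: R->0, L->3 (L advanced); C->plug->G->R->D->L->C->refl->F->L'->B->R'->A->plug->D
Char 10 ('A'): step: R->1, L=3; A->plug->D->R->B->L->F->refl->C->L'->D->R'->A->plug->D

D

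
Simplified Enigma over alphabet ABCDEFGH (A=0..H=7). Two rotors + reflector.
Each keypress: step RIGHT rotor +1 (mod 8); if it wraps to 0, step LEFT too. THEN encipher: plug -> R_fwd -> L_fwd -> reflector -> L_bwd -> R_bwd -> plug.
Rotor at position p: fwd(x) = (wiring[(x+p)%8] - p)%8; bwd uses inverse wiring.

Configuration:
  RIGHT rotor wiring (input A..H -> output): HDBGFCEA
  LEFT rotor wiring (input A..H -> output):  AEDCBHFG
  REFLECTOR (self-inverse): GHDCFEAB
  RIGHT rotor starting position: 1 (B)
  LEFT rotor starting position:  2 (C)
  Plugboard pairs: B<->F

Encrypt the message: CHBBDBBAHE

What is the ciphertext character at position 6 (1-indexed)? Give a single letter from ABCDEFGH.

Char 1 ('C'): step: R->2, L=2; C->plug->C->R->D->L->F->refl->E->L'->F->R'->G->plug->G
Char 2 ('H'): step: R->3, L=2; H->plug->H->R->G->L->G->refl->A->L'->B->R'->D->plug->D
Char 3 ('B'): step: R->4, L=2; B->plug->F->R->H->L->C->refl->D->L'->E->R'->D->plug->D
Char 4 ('B'): step: R->5, L=2; B->plug->F->R->E->L->D->refl->C->L'->H->R'->B->plug->F
Char 5 ('D'): step: R->6, L=2; D->plug->D->R->F->L->E->refl->F->L'->D->R'->E->plug->E
Char 6 ('B'): step: R->7, L=2; B->plug->F->R->G->L->G->refl->A->L'->B->R'->A->plug->A

A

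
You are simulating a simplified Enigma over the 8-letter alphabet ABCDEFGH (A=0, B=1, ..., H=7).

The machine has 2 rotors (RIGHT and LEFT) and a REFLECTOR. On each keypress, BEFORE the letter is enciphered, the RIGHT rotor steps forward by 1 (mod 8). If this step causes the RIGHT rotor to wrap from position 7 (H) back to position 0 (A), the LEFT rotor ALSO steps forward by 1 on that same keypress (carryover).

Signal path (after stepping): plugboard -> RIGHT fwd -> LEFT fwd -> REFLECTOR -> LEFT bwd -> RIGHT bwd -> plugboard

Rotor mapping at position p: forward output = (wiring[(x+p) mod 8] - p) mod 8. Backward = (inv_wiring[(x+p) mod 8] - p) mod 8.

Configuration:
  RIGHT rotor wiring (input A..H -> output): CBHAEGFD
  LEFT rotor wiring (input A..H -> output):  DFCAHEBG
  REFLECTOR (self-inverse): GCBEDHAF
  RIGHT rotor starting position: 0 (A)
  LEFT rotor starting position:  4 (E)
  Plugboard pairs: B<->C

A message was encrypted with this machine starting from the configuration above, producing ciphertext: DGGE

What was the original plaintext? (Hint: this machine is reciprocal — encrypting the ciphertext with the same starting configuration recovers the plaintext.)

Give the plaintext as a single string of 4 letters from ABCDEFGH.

Answer: EHCB

Derivation:
Char 1 ('D'): step: R->1, L=4; D->plug->D->R->D->L->C->refl->B->L'->F->R'->E->plug->E
Char 2 ('G'): step: R->2, L=4; G->plug->G->R->A->L->D->refl->E->L'->H->R'->H->plug->H
Char 3 ('G'): step: R->3, L=4; G->plug->G->R->G->L->G->refl->A->L'->B->R'->B->plug->C
Char 4 ('E'): step: R->4, L=4; E->plug->E->R->G->L->G->refl->A->L'->B->R'->C->plug->B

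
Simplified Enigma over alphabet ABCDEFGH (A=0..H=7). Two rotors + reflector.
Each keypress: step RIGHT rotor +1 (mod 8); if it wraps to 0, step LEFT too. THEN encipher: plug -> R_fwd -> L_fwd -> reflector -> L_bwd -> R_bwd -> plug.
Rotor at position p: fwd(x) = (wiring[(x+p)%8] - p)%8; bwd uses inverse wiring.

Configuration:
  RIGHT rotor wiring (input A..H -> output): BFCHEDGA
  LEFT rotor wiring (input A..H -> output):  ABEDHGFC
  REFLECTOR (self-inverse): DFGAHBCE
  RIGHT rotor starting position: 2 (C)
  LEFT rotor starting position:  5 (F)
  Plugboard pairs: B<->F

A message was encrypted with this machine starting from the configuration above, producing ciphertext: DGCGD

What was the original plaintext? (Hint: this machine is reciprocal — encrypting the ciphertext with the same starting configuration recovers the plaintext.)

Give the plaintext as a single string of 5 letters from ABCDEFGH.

Answer: FFFDA

Derivation:
Char 1 ('D'): step: R->3, L=5; D->plug->D->R->D->L->D->refl->A->L'->B->R'->B->plug->F
Char 2 ('G'): step: R->4, L=5; G->plug->G->R->G->L->G->refl->C->L'->H->R'->B->plug->F
Char 3 ('C'): step: R->5, L=5; C->plug->C->R->D->L->D->refl->A->L'->B->R'->B->plug->F
Char 4 ('G'): step: R->6, L=5; G->plug->G->R->G->L->G->refl->C->L'->H->R'->D->plug->D
Char 5 ('D'): step: R->7, L=5; D->plug->D->R->D->L->D->refl->A->L'->B->R'->A->plug->A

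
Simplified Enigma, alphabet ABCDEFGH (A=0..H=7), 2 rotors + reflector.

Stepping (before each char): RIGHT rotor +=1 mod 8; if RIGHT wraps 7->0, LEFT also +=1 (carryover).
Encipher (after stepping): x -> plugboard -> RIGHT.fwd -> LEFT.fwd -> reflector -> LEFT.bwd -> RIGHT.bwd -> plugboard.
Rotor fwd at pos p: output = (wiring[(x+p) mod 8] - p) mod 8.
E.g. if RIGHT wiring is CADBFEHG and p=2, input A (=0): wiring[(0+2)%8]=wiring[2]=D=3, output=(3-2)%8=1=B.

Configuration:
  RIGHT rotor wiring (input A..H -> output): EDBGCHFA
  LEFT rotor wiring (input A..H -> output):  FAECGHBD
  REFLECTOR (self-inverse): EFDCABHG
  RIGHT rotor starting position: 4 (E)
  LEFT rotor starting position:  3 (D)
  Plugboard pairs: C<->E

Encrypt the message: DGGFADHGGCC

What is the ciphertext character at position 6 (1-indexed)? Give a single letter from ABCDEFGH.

Char 1 ('D'): step: R->5, L=3; D->plug->D->R->H->L->B->refl->F->L'->G->R'->E->plug->C
Char 2 ('G'): step: R->6, L=3; G->plug->G->R->E->L->A->refl->E->L'->C->R'->B->plug->B
Char 3 ('G'): step: R->7, L=3; G->plug->G->R->A->L->H->refl->G->L'->D->R'->F->plug->F
Char 4 ('F'): step: R->0, L->4 (L advanced); F->plug->F->R->H->L->G->refl->H->L'->D->R'->B->plug->B
Char 5 ('A'): step: R->1, L=4; A->plug->A->R->C->L->F->refl->B->L'->E->R'->F->plug->F
Char 6 ('D'): step: R->2, L=4; D->plug->D->R->F->L->E->refl->A->L'->G->R'->F->plug->F

F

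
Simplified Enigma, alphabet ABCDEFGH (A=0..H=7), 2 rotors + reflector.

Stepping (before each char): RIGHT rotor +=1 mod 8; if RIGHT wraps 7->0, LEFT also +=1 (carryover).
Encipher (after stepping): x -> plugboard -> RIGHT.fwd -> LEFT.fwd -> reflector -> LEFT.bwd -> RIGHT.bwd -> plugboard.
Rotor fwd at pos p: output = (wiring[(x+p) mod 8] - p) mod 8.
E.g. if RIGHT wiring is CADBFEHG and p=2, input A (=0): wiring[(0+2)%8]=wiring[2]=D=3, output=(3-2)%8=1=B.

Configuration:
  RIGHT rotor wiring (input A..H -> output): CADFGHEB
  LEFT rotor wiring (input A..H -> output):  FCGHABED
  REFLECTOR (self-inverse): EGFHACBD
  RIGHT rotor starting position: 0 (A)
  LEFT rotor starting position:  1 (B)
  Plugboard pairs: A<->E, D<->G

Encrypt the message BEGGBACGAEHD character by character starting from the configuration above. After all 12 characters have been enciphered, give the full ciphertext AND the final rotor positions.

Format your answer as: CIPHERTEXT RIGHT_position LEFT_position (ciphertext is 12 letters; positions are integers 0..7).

Char 1 ('B'): step: R->1, L=1; B->plug->B->R->C->L->G->refl->B->L'->A->R'->G->plug->D
Char 2 ('E'): step: R->2, L=1; E->plug->A->R->B->L->F->refl->C->L'->G->R'->H->plug->H
Char 3 ('G'): step: R->3, L=1; G->plug->D->R->B->L->F->refl->C->L'->G->R'->E->plug->A
Char 4 ('G'): step: R->4, L=1; G->plug->D->R->F->L->D->refl->H->L'->D->R'->B->plug->B
Char 5 ('B'): step: R->5, L=1; B->plug->B->R->H->L->E->refl->A->L'->E->R'->C->plug->C
Char 6 ('A'): step: R->6, L=1; A->plug->E->R->F->L->D->refl->H->L'->D->R'->B->plug->B
Char 7 ('C'): step: R->7, L=1; C->plug->C->R->B->L->F->refl->C->L'->G->R'->E->plug->A
Char 8 ('G'): step: R->0, L->2 (L advanced); G->plug->D->R->F->L->B->refl->G->L'->C->R'->A->plug->E
Char 9 ('A'): step: R->1, L=2; A->plug->E->R->G->L->D->refl->H->L'->D->R'->F->plug->F
Char 10 ('E'): step: R->2, L=2; E->plug->A->R->B->L->F->refl->C->L'->E->R'->C->plug->C
Char 11 ('H'): step: R->3, L=2; H->plug->H->R->A->L->E->refl->A->L'->H->R'->F->plug->F
Char 12 ('D'): step: R->4, L=2; D->plug->G->R->H->L->A->refl->E->L'->A->R'->C->plug->C
Final: ciphertext=DHABCBAEFCFC, RIGHT=4, LEFT=2

Answer: DHABCBAEFCFC 4 2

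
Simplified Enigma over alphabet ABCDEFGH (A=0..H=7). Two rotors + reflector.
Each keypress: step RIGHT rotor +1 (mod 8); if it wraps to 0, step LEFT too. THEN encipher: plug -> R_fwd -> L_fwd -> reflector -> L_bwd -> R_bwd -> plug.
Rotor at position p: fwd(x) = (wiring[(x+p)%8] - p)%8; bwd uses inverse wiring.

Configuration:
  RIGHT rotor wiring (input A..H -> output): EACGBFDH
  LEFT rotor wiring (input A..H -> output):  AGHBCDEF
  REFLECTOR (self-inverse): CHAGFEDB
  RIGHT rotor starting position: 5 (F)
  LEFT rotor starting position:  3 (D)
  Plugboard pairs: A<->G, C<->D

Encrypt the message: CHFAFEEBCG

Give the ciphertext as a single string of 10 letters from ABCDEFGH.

Answer: EFDCAHAGGA

Derivation:
Char 1 ('C'): step: R->6, L=3; C->plug->D->R->C->L->A->refl->C->L'->E->R'->E->plug->E
Char 2 ('H'): step: R->7, L=3; H->plug->H->R->E->L->C->refl->A->L'->C->R'->F->plug->F
Char 3 ('F'): step: R->0, L->4 (L advanced); F->plug->F->R->F->L->C->refl->A->L'->C->R'->C->plug->D
Char 4 ('A'): step: R->1, L=4; A->plug->G->R->G->L->D->refl->G->L'->A->R'->D->plug->C
Char 5 ('F'): step: R->2, L=4; F->plug->F->R->F->L->C->refl->A->L'->C->R'->G->plug->A
Char 6 ('E'): step: R->3, L=4; E->plug->E->R->E->L->E->refl->F->L'->H->R'->H->plug->H
Char 7 ('E'): step: R->4, L=4; E->plug->E->R->A->L->G->refl->D->L'->G->R'->G->plug->A
Char 8 ('B'): step: R->5, L=4; B->plug->B->R->G->L->D->refl->G->L'->A->R'->A->plug->G
Char 9 ('C'): step: R->6, L=4; C->plug->D->R->C->L->A->refl->C->L'->F->R'->A->plug->G
Char 10 ('G'): step: R->7, L=4; G->plug->A->R->A->L->G->refl->D->L'->G->R'->G->plug->A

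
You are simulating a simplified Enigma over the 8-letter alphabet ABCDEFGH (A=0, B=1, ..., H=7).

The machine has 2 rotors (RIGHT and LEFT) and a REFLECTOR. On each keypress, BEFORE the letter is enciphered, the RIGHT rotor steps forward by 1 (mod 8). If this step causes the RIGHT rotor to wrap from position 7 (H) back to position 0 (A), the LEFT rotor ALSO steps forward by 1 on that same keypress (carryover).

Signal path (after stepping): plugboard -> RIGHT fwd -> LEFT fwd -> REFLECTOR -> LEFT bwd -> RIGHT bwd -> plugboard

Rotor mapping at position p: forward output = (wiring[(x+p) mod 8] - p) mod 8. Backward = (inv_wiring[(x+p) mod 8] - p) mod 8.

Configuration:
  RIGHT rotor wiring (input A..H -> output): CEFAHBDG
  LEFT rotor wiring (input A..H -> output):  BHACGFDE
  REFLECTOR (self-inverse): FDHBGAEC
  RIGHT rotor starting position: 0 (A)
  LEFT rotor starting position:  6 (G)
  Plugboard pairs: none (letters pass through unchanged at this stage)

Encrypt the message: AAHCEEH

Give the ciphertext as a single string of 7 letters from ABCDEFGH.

Char 1 ('A'): step: R->1, L=6; A->plug->A->R->D->L->B->refl->D->L'->C->R'->F->plug->F
Char 2 ('A'): step: R->2, L=6; A->plug->A->R->D->L->B->refl->D->L'->C->R'->H->plug->H
Char 3 ('H'): step: R->3, L=6; H->plug->H->R->C->L->D->refl->B->L'->D->R'->E->plug->E
Char 4 ('C'): step: R->4, L=6; C->plug->C->R->H->L->H->refl->C->L'->E->R'->H->plug->H
Char 5 ('E'): step: R->5, L=6; E->plug->E->R->H->L->H->refl->C->L'->E->R'->A->plug->A
Char 6 ('E'): step: R->6, L=6; E->plug->E->R->H->L->H->refl->C->L'->E->R'->C->plug->C
Char 7 ('H'): step: R->7, L=6; H->plug->H->R->E->L->C->refl->H->L'->H->R'->A->plug->A

Answer: FHEHACA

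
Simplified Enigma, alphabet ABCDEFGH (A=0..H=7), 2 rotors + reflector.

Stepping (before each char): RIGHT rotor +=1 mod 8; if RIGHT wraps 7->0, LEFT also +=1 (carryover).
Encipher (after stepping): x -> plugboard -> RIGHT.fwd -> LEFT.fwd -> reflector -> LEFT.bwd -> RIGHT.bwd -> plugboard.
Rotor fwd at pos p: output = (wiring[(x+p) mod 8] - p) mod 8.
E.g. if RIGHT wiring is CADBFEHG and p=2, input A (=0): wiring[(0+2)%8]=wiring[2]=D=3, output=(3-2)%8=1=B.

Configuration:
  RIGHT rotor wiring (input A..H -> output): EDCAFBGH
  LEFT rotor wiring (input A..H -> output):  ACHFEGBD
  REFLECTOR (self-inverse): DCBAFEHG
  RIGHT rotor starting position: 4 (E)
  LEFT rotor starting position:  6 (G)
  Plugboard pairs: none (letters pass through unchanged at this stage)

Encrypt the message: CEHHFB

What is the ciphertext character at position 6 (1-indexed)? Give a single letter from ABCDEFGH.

Char 1 ('C'): step: R->5, L=6; C->plug->C->R->C->L->C->refl->B->L'->E->R'->A->plug->A
Char 2 ('E'): step: R->6, L=6; E->plug->E->R->E->L->B->refl->C->L'->C->R'->F->plug->F
Char 3 ('H'): step: R->7, L=6; H->plug->H->R->H->L->A->refl->D->L'->A->R'->A->plug->A
Char 4 ('H'): step: R->0, L->7 (L advanced); H->plug->H->R->H->L->C->refl->B->L'->B->R'->F->plug->F
Char 5 ('F'): step: R->1, L=7; F->plug->F->R->F->L->F->refl->E->L'->A->R'->E->plug->E
Char 6 ('B'): step: R->2, L=7; B->plug->B->R->G->L->H->refl->G->L'->E->R'->E->plug->E

E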